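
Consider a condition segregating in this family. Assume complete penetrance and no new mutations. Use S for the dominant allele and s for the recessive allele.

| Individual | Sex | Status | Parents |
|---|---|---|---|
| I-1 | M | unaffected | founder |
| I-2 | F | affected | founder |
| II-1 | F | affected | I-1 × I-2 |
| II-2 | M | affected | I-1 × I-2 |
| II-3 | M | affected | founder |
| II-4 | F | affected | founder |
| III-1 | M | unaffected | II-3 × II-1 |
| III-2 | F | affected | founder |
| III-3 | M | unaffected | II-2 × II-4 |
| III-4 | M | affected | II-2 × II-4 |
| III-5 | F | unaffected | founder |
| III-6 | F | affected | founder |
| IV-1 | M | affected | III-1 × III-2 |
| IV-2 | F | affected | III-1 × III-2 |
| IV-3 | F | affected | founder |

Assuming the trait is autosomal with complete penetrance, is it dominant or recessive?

II-3 and II-1 are both affected yet have an unaffected child III-1. Under a recessive model two affected parents are homozygous and every child would be affected, so the trait cannot be recessive.

dominant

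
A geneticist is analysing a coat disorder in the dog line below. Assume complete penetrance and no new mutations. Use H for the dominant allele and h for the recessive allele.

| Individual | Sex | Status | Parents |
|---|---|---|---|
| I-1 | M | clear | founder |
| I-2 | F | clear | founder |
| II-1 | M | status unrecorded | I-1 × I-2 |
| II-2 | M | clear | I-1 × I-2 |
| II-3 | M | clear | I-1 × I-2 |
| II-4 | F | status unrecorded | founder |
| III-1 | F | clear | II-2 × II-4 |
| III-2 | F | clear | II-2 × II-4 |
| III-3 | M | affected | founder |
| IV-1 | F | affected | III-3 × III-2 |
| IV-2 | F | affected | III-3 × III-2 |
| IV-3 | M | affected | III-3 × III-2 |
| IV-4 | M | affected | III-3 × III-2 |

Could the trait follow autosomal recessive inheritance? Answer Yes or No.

A consistent assignment under autosomal recessive exists: I-1 HH, I-2 HH, II-1 HH, II-2 HH, II-3 HH, II-4 Hh, III-1 HH, III-2 Hh, III-3 hh, IV-1 hh, IV-2 hh, IV-3 hh, IV-4 hh.
In this assignment every recorded phenotype matches its genotype and every non-founder's genotype is obtainable from its parents' genotypes, so the pedigree is consistent.

Yes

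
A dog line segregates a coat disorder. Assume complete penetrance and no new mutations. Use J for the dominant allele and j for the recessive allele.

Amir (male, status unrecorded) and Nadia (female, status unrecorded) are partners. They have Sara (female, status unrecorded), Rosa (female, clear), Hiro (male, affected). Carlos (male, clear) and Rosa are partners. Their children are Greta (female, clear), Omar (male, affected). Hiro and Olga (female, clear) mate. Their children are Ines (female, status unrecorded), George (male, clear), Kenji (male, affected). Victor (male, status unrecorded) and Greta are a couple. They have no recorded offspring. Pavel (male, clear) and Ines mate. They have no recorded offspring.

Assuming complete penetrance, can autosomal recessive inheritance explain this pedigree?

A consistent assignment under autosomal recessive exists: Amir Jj, Nadia Jj, Sara JJ, Rosa Jj, Hiro jj, Carlos Jj, Olga Jj, Greta JJ, Omar jj, Victor JJ, Ines Jj, George Jj, Kenji jj, Pavel JJ.
In this assignment every recorded phenotype matches its genotype and every non-founder's genotype is obtainable from its parents' genotypes, so the pedigree is consistent.

Yes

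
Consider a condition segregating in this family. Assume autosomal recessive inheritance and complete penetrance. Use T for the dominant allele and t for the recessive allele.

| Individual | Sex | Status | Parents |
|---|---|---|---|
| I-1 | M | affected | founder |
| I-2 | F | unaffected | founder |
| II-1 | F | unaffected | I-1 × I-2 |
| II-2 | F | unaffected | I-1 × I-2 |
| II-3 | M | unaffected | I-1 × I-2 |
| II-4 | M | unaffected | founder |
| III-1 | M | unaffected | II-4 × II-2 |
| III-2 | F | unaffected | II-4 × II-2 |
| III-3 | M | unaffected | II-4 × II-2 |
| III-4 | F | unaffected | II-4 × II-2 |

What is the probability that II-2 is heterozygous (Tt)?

II-2 is unaffected so carries T and received t from I-1 (tt), so II-2 is Tt, giving P(Tt) = 1.

1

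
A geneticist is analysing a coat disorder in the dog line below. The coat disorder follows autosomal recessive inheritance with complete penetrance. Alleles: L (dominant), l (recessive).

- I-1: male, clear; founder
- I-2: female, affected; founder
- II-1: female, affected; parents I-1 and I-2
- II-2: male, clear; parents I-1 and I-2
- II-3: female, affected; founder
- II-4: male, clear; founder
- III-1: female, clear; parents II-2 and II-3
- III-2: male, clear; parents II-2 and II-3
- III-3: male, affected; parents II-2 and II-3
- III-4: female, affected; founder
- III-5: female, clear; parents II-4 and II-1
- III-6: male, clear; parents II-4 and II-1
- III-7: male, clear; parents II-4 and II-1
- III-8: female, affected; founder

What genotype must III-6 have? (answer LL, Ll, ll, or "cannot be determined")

From phenotype alone, III-6 is LL or Ll.
III-6 is clear so carries L and received l from II-1 (ll), so III-6 is Ll.

Ll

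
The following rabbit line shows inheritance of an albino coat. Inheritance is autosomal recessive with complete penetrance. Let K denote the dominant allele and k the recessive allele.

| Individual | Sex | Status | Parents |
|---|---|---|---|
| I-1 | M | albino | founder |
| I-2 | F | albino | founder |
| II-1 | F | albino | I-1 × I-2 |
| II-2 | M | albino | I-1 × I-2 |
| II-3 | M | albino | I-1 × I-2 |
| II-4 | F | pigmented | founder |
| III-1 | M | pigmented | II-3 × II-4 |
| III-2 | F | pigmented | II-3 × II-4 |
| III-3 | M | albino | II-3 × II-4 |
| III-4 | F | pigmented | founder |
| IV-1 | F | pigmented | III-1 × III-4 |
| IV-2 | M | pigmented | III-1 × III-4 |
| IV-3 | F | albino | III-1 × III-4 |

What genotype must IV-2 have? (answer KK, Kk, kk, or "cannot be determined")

cannot be determined

IV-2's phenotype allows KK or Kk, and no parent or child forces a single allele at both positions; consistent genotype assignments exist with IV-2 as KK or Kk.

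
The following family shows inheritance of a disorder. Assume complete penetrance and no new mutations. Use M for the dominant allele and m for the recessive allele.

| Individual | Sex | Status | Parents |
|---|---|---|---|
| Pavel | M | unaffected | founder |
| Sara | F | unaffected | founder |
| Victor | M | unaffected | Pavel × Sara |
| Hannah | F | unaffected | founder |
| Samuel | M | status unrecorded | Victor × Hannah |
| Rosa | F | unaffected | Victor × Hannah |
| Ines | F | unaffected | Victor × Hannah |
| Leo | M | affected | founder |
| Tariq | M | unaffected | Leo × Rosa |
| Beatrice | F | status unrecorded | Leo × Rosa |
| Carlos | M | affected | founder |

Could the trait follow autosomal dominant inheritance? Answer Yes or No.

Yes

A consistent assignment under autosomal dominant exists: Pavel mm, Sara mm, Victor mm, Hannah mm, Samuel mm, Rosa mm, Ines mm, Leo Mm, Tariq mm, Beatrice Mm, Carlos MM.
In this assignment every recorded phenotype matches its genotype and every non-founder's genotype is obtainable from its parents' genotypes, so the pedigree is consistent.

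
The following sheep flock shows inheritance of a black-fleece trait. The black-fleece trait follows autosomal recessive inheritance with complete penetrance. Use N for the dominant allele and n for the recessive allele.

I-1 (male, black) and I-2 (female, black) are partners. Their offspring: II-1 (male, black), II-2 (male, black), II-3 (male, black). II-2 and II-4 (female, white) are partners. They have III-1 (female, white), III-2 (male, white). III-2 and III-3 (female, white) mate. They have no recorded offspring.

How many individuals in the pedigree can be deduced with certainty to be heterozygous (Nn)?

Obligate heterozygotes: III-1 is white so carries N and received n from II-2 (nn), so III-1 is Nn; III-2 is white so carries N and received n from II-2 (nn), so III-2 is Nn.
Every other individual is either homozygous by phenotype or has at least one consistent homozygous assignment, so the count is 2.

2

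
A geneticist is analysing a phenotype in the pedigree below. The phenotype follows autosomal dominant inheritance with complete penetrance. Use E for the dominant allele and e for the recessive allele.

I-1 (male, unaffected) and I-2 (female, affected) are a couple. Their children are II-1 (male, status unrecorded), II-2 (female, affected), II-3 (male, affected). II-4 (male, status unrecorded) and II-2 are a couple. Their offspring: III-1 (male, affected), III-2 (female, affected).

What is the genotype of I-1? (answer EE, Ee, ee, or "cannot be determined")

I-1 is unaffected, so I-1 is ee.

ee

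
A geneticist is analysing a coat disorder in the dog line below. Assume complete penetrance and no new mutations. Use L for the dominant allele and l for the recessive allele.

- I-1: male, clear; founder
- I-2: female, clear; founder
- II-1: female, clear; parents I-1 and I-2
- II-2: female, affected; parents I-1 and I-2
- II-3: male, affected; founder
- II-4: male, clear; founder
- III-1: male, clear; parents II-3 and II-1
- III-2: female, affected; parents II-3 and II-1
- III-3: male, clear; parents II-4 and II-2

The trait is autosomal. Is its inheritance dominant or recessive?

I-1 and I-2 are both clear yet have an affected child II-2. Under dominance, an affected child requires at least one affected parent, so the trait cannot be dominant.

recessive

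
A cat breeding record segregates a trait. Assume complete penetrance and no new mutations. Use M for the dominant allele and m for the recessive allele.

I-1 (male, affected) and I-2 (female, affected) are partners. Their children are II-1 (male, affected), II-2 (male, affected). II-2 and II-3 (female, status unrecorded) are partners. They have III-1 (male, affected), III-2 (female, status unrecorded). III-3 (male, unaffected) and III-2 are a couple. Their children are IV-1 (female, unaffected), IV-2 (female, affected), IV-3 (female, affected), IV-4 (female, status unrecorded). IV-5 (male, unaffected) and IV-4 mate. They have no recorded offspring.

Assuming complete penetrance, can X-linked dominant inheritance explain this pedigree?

Yes

A consistent assignment under X-linked dominant exists: I-1 X^M Y, I-2 X^M X^M, II-1 X^M Y, II-2 X^M Y, II-3 X^M X^m, III-1 X^M Y, III-2 X^M X^m, III-3 X^m Y, IV-1 X^m X^m, IV-2 X^M X^m, IV-3 X^M X^m, IV-4 X^M X^m, IV-5 X^m Y.
In this assignment every recorded phenotype matches its genotype and every non-founder's genotype is obtainable from its parents' genotypes, so the pedigree is consistent.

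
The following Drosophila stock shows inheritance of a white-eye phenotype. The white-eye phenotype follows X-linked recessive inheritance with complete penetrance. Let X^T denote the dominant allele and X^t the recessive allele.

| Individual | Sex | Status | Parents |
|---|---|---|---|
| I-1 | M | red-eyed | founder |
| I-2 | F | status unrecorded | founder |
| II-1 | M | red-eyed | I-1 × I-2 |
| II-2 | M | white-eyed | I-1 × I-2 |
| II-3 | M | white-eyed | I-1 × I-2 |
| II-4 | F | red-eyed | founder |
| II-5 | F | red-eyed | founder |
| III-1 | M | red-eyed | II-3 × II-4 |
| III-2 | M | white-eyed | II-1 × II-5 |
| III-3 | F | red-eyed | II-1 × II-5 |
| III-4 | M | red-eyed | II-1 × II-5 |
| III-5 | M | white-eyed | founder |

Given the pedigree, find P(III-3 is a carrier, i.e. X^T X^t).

1/2

II-1 is red-eyed, so II-1 is X^T Y.
II-5 is red-eyed so carries T and passed t to III-2 (X^t Y), so II-5 is X^T X^t.
Their cross gives offspring ratios 1/2 X^T X^T : 1/2 X^T X^t. Conditioning on III-3 being red-eyed, P(X^T X^t) = 1/2 / 1 = 1/2.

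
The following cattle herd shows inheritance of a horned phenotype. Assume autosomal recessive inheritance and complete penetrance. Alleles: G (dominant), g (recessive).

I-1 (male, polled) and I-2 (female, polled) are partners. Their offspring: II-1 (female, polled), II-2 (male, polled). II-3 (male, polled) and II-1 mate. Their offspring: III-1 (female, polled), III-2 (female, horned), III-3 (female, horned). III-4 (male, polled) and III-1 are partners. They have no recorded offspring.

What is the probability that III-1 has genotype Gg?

2/3

II-3 is polled so carries G and passed g to III-2 (gg), so II-3 is Gg.
II-1 is polled so carries G and passed g to III-2 (gg), so II-1 is Gg.
Their cross gives offspring ratios 1/4 GG : 1/2 Gg : 1/4 gg. Conditioning on III-1 being polled, P(Gg) = 1/2 / 3/4 = 2/3.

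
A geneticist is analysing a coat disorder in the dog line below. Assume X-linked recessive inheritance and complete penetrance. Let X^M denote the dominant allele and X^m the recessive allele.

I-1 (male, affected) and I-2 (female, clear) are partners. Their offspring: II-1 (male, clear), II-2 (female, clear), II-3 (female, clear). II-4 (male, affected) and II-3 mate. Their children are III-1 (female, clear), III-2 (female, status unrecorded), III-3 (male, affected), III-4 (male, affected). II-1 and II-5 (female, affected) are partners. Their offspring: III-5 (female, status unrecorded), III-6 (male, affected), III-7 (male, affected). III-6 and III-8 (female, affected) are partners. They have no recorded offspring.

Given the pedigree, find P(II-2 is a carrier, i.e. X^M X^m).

II-2 is clear so carries M and received m from I-1 (X^m Y), so II-2 is X^M X^m, giving P(X^M X^m) = 1.

1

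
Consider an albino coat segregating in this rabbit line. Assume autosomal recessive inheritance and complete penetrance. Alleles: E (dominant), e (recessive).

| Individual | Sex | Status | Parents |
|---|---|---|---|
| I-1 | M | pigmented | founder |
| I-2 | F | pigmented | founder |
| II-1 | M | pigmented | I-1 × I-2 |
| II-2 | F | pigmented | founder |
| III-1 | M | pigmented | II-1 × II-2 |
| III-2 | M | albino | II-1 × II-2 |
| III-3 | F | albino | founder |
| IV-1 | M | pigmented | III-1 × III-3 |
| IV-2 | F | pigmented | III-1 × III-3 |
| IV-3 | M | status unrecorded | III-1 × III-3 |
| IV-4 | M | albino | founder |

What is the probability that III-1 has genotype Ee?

II-1 is pigmented so carries E and passed e to III-2 (ee), so II-1 is Ee.
II-2 is pigmented so carries E and passed e to III-2 (ee), so II-2 is Ee.
Their cross gives offspring ratios 1/4 EE : 1/2 Ee : 1/4 ee. Conditioning on III-1 being pigmented, P(Ee) = 1/2 / 3/4 = 2/3 before taking III-1's own offspring into account.
III-3 is albino, so III-3 is ee.
Now use III-1's offspring. Probability of each recorded status — pigmented son IV-1: 1/2 if III-1 is Ee, 1 if EE; pigmented daughter IV-2: 1/2 if III-1 is Ee, 1 if EE. (IV-3: equally likely either way, so uninformative.)
Bayes: P(Ee) = 2/3·1/4 / (2/3·1/4 + 1/3·1) = 1/3.

1/3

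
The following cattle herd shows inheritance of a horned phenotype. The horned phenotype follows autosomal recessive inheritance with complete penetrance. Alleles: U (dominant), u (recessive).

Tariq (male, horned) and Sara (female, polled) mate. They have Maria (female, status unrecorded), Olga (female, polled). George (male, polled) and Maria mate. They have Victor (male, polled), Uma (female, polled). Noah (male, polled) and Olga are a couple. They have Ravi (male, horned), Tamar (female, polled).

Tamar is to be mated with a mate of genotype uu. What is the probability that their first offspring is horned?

Noah is polled so carries U and passed u to Ravi (uu), so Noah is Uu.
Olga is polled so carries U and received u from Tariq (uu), so Olga is Uu.
Tamar is a polled offspring of Noah (Uu) × Olga (Uu), whose cross gives 1/4 UU : 1/2 Uu : 1/4 uu; conditioning on being polled, Tamar is UU with probability 1/3, Uu with probability 2/3.
Summing over parental genotype combinations, P(offspring is horned) = 2/3·1/2 = 1/3.

1/3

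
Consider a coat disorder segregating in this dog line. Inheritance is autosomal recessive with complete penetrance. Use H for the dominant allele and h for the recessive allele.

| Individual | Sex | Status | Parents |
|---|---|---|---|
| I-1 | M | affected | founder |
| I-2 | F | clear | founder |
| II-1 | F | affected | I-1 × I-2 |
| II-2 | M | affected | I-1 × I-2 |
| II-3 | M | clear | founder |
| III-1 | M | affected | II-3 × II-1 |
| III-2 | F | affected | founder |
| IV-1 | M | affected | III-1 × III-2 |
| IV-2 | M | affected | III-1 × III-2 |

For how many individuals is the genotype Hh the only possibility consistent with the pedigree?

2

Obligate heterozygotes: I-2 is clear so carries H and passed h to II-1 (hh), so I-2 is Hh; II-3 is clear so carries H and passed h to III-1 (hh), so II-3 is Hh.
Every other individual is either homozygous by phenotype or has at least one consistent homozygous assignment, so the count is 2.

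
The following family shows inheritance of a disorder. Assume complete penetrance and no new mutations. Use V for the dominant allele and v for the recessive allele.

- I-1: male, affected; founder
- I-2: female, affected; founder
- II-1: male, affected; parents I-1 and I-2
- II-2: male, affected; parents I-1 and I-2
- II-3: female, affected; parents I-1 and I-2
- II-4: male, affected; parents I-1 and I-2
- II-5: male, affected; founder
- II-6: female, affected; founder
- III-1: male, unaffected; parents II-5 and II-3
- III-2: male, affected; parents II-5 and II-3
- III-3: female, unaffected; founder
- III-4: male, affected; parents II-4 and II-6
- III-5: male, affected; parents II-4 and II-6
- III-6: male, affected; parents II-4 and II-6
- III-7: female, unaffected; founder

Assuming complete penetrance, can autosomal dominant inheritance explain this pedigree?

A consistent assignment under autosomal dominant exists: I-1 VV, I-2 Vv, II-1 VV, II-2 VV, II-3 Vv, II-4 VV, II-5 Vv, II-6 VV, III-1 vv, III-2 VV, III-3 vv, III-4 VV, III-5 VV, III-6 VV, III-7 vv.
In this assignment every recorded phenotype matches its genotype and every non-founder's genotype is obtainable from its parents' genotypes, so the pedigree is consistent.

Yes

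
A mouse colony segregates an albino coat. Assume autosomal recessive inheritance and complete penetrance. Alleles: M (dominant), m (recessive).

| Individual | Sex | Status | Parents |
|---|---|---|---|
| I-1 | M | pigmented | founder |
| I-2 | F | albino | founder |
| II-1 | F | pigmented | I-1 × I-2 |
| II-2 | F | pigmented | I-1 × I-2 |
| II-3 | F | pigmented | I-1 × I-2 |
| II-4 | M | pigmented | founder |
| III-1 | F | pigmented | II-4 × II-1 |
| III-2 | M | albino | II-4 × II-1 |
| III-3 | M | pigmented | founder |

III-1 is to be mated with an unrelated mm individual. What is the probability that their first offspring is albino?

1/3

II-4 is pigmented so carries M and passed m to III-2 (mm), so II-4 is Mm.
II-1 is pigmented so carries M and received m from I-2 (mm), so II-1 is Mm.
III-1 is a pigmented offspring of II-4 (Mm) × II-1 (Mm), whose cross gives 1/4 MM : 1/2 Mm : 1/4 mm; conditioning on being pigmented, III-1 is MM with probability 1/3, Mm with probability 2/3.
Summing over parental genotype combinations, P(offspring is albino) = 2/3·1/2 = 1/3.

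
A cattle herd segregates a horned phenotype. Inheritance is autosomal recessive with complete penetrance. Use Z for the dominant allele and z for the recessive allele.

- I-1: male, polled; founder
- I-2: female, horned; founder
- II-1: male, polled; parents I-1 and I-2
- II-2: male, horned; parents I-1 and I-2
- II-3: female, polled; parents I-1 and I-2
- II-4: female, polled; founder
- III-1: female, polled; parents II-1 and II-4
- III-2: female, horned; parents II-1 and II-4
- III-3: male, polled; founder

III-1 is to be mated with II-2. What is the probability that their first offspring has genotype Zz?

2/3

II-1 is polled so carries Z and received z from I-2 (zz), so II-1 is Zz.
II-4 is polled so carries Z and passed z to III-2 (zz), so II-4 is Zz.
III-1 is a polled offspring of II-1 (Zz) × II-4 (Zz), whose cross gives 1/4 ZZ : 1/2 Zz : 1/4 zz; conditioning on being polled, III-1 is ZZ with probability 1/3, Zz with probability 2/3.
II-2 is horned, so II-2 is zz.
Summing over parental genotype combinations, P(offspring has genotype Zz) = 1/3·1 + 2/3·1/2 = 2/3.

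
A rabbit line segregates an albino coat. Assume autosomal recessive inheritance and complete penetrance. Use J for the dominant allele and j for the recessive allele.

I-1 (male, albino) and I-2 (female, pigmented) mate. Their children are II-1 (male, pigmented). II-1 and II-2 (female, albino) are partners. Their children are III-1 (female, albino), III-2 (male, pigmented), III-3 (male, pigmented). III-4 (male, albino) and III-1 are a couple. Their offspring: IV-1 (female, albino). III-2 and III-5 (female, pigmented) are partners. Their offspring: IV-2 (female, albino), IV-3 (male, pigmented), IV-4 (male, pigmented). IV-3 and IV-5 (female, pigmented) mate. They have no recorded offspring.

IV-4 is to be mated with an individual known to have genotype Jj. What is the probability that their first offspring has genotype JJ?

III-2 is pigmented so carries J and received j from II-2 (jj), so III-2 is Jj.
III-5 is pigmented so carries J and passed j to IV-2 (jj), so III-5 is Jj.
IV-4 is a pigmented offspring of III-2 (Jj) × III-5 (Jj), whose cross gives 1/4 JJ : 1/2 Jj : 1/4 jj; conditioning on being pigmented, IV-4 is JJ with probability 1/3, Jj with probability 2/3.
Summing over parental genotype combinations, P(offspring has genotype JJ) = 1/3·1/2 + 2/3·1/4 = 1/3.

1/3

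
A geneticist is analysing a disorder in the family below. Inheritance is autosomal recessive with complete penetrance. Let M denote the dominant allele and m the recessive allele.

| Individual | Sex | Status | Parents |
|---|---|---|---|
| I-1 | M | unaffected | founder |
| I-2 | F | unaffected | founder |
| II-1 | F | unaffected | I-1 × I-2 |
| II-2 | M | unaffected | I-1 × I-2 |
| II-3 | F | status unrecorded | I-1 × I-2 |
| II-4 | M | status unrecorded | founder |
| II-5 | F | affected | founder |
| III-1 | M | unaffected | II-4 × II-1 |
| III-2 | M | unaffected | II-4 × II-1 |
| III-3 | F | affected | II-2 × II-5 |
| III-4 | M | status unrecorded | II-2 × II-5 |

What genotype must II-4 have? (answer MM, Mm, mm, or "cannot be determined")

II-4's phenotype is unrecorded, and no parent or child forces a single allele at both positions; consistent genotype assignments exist with II-4 as MM or Mm or mm.

cannot be determined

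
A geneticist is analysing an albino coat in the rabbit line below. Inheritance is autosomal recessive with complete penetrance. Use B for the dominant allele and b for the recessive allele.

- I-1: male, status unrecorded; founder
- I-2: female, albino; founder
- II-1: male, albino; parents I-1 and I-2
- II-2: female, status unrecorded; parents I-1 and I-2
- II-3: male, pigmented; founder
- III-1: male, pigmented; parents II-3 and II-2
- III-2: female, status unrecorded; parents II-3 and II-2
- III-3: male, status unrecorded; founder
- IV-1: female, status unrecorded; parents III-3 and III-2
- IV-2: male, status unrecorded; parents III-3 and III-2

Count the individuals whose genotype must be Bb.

0

No individual's genotype is forced to Bb by the pedigree, so the count is 0.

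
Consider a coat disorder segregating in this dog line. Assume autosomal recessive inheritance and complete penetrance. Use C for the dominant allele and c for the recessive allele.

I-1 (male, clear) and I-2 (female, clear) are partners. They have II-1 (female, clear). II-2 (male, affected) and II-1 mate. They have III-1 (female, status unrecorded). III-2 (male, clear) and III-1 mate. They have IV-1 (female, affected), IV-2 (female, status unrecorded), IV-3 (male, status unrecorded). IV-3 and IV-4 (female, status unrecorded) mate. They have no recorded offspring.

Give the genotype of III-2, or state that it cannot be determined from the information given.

Cc

From phenotype alone, III-2 is CC or Cc.
III-2 is clear so carries C and passed c to IV-1 (cc), so III-2 is Cc.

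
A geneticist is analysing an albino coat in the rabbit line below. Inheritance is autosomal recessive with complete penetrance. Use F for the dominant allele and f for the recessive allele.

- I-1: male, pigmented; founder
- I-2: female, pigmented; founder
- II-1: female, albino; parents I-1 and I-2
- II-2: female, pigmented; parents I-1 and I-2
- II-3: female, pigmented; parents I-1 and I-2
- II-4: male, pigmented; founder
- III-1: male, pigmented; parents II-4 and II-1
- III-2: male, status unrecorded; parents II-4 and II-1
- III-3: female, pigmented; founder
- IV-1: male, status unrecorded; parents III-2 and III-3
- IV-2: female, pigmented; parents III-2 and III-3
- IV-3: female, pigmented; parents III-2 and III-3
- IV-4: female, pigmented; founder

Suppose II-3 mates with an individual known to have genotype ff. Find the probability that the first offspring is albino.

1/3

I-1 is pigmented so carries F and passed f to II-1 (ff), so I-1 is Ff.
I-2 is pigmented so carries F and passed f to II-1 (ff), so I-2 is Ff.
II-3 is a pigmented offspring of I-1 (Ff) × I-2 (Ff), whose cross gives 1/4 FF : 1/2 Ff : 1/4 ff; conditioning on being pigmented, II-3 is FF with probability 1/3, Ff with probability 2/3.
Summing over parental genotype combinations, P(offspring is albino) = 2/3·1/2 = 1/3.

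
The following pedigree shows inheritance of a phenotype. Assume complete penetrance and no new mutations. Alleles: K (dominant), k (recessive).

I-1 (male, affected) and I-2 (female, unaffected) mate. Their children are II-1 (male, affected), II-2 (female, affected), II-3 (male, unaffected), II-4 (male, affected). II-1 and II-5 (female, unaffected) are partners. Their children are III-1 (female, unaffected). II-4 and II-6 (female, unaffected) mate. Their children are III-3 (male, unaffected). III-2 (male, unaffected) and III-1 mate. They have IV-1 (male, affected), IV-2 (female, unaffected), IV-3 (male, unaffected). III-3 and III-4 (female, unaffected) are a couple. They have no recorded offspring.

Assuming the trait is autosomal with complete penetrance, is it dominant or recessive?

III-2 and III-1 are both unaffected yet have an affected child IV-1. Under dominance, an affected child requires at least one affected parent, so the trait cannot be dominant.

recessive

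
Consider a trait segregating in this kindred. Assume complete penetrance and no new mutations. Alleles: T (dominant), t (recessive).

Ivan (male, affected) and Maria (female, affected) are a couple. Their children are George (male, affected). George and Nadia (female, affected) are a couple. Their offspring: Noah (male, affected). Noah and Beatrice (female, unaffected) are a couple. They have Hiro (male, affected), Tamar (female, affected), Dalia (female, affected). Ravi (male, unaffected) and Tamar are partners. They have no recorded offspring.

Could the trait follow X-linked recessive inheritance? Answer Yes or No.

A consistent assignment under X-linked recessive exists: Ivan X^t Y, Maria X^t X^t, George X^t Y, Nadia X^t X^t, Noah X^t Y, Beatrice X^T X^t, Hiro X^t Y, Tamar X^t X^t, Dalia X^t X^t, Ravi X^T Y.
In this assignment every recorded phenotype matches its genotype and every non-founder's genotype is obtainable from its parents' genotypes, so the pedigree is consistent.

Yes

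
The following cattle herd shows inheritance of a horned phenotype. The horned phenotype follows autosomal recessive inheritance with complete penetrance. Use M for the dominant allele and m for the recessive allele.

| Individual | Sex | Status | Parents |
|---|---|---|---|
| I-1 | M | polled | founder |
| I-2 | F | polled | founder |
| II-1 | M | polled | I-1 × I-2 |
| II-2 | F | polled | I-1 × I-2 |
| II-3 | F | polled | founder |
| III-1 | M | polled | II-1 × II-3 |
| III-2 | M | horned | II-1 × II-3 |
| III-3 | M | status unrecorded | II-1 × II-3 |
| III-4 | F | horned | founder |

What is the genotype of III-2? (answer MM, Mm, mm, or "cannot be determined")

mm

III-2 is horned, so III-2 is mm.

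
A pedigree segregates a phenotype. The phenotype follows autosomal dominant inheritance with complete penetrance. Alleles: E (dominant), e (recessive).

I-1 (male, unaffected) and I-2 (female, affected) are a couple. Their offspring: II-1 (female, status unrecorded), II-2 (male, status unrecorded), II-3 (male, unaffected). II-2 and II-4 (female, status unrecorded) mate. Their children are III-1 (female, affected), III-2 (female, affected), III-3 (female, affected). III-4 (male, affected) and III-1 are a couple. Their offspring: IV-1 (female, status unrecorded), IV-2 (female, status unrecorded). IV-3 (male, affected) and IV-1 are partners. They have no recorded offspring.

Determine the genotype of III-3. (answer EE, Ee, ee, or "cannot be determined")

III-3's phenotype allows EE or Ee, and no parent or child forces a single allele at both positions; consistent genotype assignments exist with III-3 as EE or Ee.

cannot be determined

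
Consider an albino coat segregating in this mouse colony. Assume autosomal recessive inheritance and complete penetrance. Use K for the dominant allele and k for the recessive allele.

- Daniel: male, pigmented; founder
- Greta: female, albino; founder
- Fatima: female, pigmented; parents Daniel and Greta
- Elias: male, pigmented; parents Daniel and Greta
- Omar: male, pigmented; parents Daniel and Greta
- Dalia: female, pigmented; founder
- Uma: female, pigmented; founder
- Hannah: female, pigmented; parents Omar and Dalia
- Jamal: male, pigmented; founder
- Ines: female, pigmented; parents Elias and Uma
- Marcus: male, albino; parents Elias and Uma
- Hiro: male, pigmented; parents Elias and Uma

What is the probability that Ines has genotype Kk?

Elias is pigmented so carries K and received k from Greta (kk), so Elias is Kk.
Uma is pigmented so carries K and passed k to Marcus (kk), so Uma is Kk.
Their cross gives offspring ratios 1/4 KK : 1/2 Kk : 1/4 kk. Conditioning on Ines being pigmented, P(Kk) = 1/2 / 3/4 = 2/3.

2/3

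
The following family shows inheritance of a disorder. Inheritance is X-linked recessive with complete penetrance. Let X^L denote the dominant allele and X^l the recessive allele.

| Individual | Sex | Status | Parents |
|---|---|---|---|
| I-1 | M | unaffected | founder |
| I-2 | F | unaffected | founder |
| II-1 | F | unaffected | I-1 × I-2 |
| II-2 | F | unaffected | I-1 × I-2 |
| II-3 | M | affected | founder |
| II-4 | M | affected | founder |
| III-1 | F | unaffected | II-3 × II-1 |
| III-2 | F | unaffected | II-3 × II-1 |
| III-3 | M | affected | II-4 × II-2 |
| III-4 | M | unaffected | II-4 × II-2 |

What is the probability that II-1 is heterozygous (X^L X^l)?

I-1 is unaffected, so I-1 is X^L Y.
I-2 is unaffected so carries L and passed l to II-2 (X^L X^l, whose L came from I-1), so I-2 is X^L X^l.
Their cross gives offspring ratios 1/2 X^L X^L : 1/2 X^L X^l. Conditioning on II-1 being unaffected, P(X^L X^l) = 1/2 / 1 = 1/2 before taking II-1's own offspring into account.
II-3 is affected, so II-3 is X^l Y.
Now use II-1's offspring. Probability of each recorded status — unaffected daughter III-1: 1/2 if II-1 is X^L X^l, 1 if X^L X^L; unaffected daughter III-2: 1/2 if II-1 is X^L X^l, 1 if X^L X^L.
Bayes: P(X^L X^l) = 1/2·1/4 / (1/2·1/4 + 1/2·1) = 1/5.

1/5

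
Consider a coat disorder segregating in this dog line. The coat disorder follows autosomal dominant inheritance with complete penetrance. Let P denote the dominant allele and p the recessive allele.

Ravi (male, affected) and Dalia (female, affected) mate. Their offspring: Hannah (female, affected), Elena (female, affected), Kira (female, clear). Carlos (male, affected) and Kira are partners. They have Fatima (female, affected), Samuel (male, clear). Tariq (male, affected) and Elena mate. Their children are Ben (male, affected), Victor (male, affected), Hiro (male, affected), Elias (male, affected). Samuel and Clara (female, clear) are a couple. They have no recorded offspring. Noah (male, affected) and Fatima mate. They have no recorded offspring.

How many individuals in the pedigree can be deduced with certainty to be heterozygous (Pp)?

4

Obligate heterozygotes: Ravi is affected so carries P and passed p to Kira (pp), so Ravi is Pp; Dalia is affected so carries P and passed p to Kira (pp), so Dalia is Pp; Carlos is affected so carries P and passed p to Samuel (pp), so Carlos is Pp; Fatima is affected so carries P and received p from Kira (pp), so Fatima is Pp.
Every other individual is either homozygous by phenotype or has at least one consistent homozygous assignment, so the count is 4.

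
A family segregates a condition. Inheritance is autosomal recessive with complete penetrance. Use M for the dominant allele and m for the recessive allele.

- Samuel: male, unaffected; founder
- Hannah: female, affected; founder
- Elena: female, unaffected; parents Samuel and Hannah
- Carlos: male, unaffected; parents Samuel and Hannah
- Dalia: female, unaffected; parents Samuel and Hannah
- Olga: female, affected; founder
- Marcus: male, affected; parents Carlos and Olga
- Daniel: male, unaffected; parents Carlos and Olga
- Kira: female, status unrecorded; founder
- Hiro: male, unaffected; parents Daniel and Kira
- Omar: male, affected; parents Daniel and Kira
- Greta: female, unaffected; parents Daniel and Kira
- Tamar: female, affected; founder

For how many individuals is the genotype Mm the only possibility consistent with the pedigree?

Obligate heterozygotes: Elena is unaffected so carries M and received m from Hannah (mm), so Elena is Mm; Carlos is unaffected so carries M and received m from Hannah (mm), so Carlos is Mm; Dalia is unaffected so carries M and received m from Hannah (mm), so Dalia is Mm; Daniel is unaffected so carries M and received m from Olga (mm), so Daniel is Mm.
Every other individual is either homozygous by phenotype or has at least one consistent homozygous assignment, so the count is 4.

4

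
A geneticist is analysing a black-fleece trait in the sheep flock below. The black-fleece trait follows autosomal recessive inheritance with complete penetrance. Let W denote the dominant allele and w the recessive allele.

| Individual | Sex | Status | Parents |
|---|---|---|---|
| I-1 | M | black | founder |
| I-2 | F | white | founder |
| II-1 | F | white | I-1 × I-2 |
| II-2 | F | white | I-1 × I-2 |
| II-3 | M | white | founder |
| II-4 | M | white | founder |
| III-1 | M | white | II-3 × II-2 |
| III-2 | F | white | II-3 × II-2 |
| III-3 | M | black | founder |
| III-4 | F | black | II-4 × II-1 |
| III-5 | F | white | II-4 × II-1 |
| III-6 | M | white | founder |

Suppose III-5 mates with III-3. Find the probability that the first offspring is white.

II-4 is white so carries W and passed w to III-4 (ww), so II-4 is Ww.
II-1 is white so carries W and received w from I-1 (ww), so II-1 is Ww.
III-5 is a white offspring of II-4 (Ww) × II-1 (Ww), whose cross gives 1/4 WW : 1/2 Ww : 1/4 ww; conditioning on being white, III-5 is WW with probability 1/3, Ww with probability 2/3.
III-3 is black, so III-3 is ww.
Summing over parental genotype combinations, P(offspring is white) = 1/3·1 + 2/3·1/2 = 2/3.

2/3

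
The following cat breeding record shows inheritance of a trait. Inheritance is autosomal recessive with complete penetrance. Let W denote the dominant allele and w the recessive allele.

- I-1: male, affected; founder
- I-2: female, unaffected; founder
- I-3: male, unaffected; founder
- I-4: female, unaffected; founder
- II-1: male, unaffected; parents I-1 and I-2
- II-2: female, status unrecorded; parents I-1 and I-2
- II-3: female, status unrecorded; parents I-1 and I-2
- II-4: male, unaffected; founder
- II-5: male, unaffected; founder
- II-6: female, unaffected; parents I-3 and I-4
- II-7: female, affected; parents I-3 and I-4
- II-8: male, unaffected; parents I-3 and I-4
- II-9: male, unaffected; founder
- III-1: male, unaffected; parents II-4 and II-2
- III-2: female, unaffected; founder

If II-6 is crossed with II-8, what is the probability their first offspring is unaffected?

8/9

I-3 is unaffected so carries W and passed w to II-7 (ww), so I-3 is Ww.
I-4 is unaffected so carries W and passed w to II-7 (ww), so I-4 is Ww.
II-6 is an unaffected offspring of I-3 (Ww) × I-4 (Ww), whose cross gives 1/4 WW : 1/2 Ww : 1/4 ww; conditioning on being unaffected, II-6 is WW with probability 1/3, Ww with probability 2/3.
II-8 is an unaffected offspring of I-3 (Ww) × I-4 (Ww), whose cross gives 1/4 WW : 1/2 Ww : 1/4 ww; conditioning on being unaffected, II-8 is WW with probability 1/3, Ww with probability 2/3.
Summing over parental genotype combinations, P(offspring is unaffected) = 1/9·1 + 2/9·1 + 2/9·1 + 4/9·3/4 = 8/9.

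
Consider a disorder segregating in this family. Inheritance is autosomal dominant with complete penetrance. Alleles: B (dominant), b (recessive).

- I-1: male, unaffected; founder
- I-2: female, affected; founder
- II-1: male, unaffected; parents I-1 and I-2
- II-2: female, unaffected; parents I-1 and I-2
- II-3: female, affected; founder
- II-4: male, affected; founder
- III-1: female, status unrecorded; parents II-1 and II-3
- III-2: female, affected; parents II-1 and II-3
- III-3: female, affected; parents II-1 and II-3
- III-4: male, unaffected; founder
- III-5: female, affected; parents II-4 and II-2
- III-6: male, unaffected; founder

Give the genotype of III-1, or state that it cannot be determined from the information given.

III-1's phenotype is unrecorded, and no parent or child forces a single allele at both positions; consistent genotype assignments exist with III-1 as Bb or bb.

cannot be determined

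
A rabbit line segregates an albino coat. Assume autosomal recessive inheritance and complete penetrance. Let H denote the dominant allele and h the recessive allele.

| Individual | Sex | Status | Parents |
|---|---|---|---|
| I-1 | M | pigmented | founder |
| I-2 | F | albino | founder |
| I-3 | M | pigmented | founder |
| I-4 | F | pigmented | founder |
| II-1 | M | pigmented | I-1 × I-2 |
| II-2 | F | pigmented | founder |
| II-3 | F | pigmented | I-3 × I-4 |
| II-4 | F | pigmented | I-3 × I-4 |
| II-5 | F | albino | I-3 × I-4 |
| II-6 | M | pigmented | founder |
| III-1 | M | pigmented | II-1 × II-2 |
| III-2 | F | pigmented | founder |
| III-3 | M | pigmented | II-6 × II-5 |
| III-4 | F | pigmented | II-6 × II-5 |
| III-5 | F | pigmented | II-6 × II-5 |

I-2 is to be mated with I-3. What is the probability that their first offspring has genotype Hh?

1/2

I-2 is albino, so I-2 is hh.
I-3 is pigmented so carries H and passed h to II-5 (hh), so I-3 is Hh.
The cross gives 1/2 Hh : 1/2 hh, so P(offspring has genotype Hh) = 1/2.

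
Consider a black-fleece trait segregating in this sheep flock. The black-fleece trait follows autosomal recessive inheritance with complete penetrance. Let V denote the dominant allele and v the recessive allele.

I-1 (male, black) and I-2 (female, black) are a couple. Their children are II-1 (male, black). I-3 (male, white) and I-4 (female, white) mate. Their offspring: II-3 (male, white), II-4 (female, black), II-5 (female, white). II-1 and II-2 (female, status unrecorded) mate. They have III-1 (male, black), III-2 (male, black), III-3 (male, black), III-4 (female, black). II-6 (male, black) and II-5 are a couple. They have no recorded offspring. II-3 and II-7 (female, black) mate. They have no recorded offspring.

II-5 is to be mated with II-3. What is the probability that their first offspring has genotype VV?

4/9

I-3 is white so carries V and passed v to II-4 (vv), so I-3 is Vv.
I-4 is white so carries V and passed v to II-4 (vv), so I-4 is Vv.
II-5 is a white offspring of I-3 (Vv) × I-4 (Vv), whose cross gives 1/4 VV : 1/2 Vv : 1/4 vv; conditioning on being white, II-5 is VV with probability 1/3, Vv with probability 2/3.
II-3 is a white offspring of I-3 (Vv) × I-4 (Vv), whose cross gives 1/4 VV : 1/2 Vv : 1/4 vv; conditioning on being white, II-3 is VV with probability 1/3, Vv with probability 2/3.
Summing over parental genotype combinations, P(offspring has genotype VV) = 1/9·1 + 2/9·1/2 + 2/9·1/2 + 4/9·1/4 = 4/9.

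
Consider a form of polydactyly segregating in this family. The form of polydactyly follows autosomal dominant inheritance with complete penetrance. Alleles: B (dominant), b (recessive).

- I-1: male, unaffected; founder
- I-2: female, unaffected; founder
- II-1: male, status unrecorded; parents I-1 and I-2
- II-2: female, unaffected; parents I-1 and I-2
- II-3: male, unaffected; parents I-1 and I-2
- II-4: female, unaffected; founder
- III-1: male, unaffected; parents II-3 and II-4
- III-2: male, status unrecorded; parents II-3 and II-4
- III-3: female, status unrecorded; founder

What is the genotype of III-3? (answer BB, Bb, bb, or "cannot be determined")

cannot be determined

III-3's phenotype is unrecorded, and no parent or child forces a single allele at both positions; consistent genotype assignments exist with III-3 as BB or Bb or bb.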